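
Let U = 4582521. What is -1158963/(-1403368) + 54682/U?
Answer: 5387711254699/6430963330728 ≈ 0.83778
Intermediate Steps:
-1158963/(-1403368) + 54682/U = -1158963/(-1403368) + 54682/4582521 = -1158963*(-1/1403368) + 54682*(1/4582521) = 1158963/1403368 + 54682/4582521 = 5387711254699/6430963330728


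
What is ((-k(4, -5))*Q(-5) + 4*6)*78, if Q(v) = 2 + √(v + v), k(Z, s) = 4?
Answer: 1248 - 312*I*√10 ≈ 1248.0 - 986.63*I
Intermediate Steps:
Q(v) = 2 + √2*√v (Q(v) = 2 + √(2*v) = 2 + √2*√v)
((-k(4, -5))*Q(-5) + 4*6)*78 = ((-1*4)*(2 + √2*√(-5)) + 4*6)*78 = (-4*(2 + √2*(I*√5)) + 24)*78 = (-4*(2 + I*√10) + 24)*78 = ((-8 - 4*I*√10) + 24)*78 = (16 - 4*I*√10)*78 = 1248 - 312*I*√10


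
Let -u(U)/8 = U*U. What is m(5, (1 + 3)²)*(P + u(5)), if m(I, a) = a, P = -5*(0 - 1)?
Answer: -3120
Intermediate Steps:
u(U) = -8*U² (u(U) = -8*U*U = -8*U²)
P = 5 (P = -5*(-1) = 5)
m(5, (1 + 3)²)*(P + u(5)) = (1 + 3)²*(5 - 8*5²) = 4²*(5 - 8*25) = 16*(5 - 200) = 16*(-195) = -3120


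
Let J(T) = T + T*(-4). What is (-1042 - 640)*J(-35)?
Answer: -176610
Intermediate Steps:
J(T) = -3*T (J(T) = T - 4*T = -3*T)
(-1042 - 640)*J(-35) = (-1042 - 640)*(-3*(-35)) = -1682*105 = -176610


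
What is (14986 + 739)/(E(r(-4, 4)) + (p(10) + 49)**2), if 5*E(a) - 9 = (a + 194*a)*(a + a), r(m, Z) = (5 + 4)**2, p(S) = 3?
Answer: 78625/2572319 ≈ 0.030566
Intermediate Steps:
r(m, Z) = 81 (r(m, Z) = 9**2 = 81)
E(a) = 9/5 + 78*a**2 (E(a) = 9/5 + ((a + 194*a)*(a + a))/5 = 9/5 + ((195*a)*(2*a))/5 = 9/5 + (390*a**2)/5 = 9/5 + 78*a**2)
(14986 + 739)/(E(r(-4, 4)) + (p(10) + 49)**2) = (14986 + 739)/((9/5 + 78*81**2) + (3 + 49)**2) = 15725/((9/5 + 78*6561) + 52**2) = 15725/((9/5 + 511758) + 2704) = 15725/(2558799/5 + 2704) = 15725/(2572319/5) = 15725*(5/2572319) = 78625/2572319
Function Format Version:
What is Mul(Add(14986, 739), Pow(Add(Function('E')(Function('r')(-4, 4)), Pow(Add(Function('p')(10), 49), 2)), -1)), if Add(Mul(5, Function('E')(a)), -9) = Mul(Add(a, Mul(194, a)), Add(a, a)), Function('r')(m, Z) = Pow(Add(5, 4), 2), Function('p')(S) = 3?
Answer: Rational(78625, 2572319) ≈ 0.030566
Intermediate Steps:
Function('r')(m, Z) = 81 (Function('r')(m, Z) = Pow(9, 2) = 81)
Function('E')(a) = Add(Rational(9, 5), Mul(78, Pow(a, 2))) (Function('E')(a) = Add(Rational(9, 5), Mul(Rational(1, 5), Mul(Add(a, Mul(194, a)), Add(a, a)))) = Add(Rational(9, 5), Mul(Rational(1, 5), Mul(Mul(195, a), Mul(2, a)))) = Add(Rational(9, 5), Mul(Rational(1, 5), Mul(390, Pow(a, 2)))) = Add(Rational(9, 5), Mul(78, Pow(a, 2))))
Mul(Add(14986, 739), Pow(Add(Function('E')(Function('r')(-4, 4)), Pow(Add(Function('p')(10), 49), 2)), -1)) = Mul(Add(14986, 739), Pow(Add(Add(Rational(9, 5), Mul(78, Pow(81, 2))), Pow(Add(3, 49), 2)), -1)) = Mul(15725, Pow(Add(Add(Rational(9, 5), Mul(78, 6561)), Pow(52, 2)), -1)) = Mul(15725, Pow(Add(Add(Rational(9, 5), 511758), 2704), -1)) = Mul(15725, Pow(Add(Rational(2558799, 5), 2704), -1)) = Mul(15725, Pow(Rational(2572319, 5), -1)) = Mul(15725, Rational(5, 2572319)) = Rational(78625, 2572319)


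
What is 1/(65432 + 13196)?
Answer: 1/78628 ≈ 1.2718e-5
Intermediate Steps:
1/(65432 + 13196) = 1/78628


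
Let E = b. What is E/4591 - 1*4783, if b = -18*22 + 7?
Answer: -21959142/4591 ≈ -4783.1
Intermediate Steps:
b = -389 (b = -396 + 7 = -389)
E = -389
E/4591 - 1*4783 = -389/4591 - 1*4783 = -389*1/4591 - 4783 = -389/4591 - 4783 = -21959142/4591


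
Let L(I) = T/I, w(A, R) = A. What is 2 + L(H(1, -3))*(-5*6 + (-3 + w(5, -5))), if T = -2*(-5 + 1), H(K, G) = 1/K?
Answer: -222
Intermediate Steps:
T = 8 (T = -2*(-4) = 8)
L(I) = 8/I
2 + L(H(1, -3))*(-5*6 + (-3 + w(5, -5))) = 2 + (8/(1/1))*(-5*6 + (-3 + 5)) = 2 + (8/1)*(-30 + 2) = 2 + (8*1)*(-28) = 2 + 8*(-28) = 2 - 224 = -222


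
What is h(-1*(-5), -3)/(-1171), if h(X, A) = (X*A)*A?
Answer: -45/1171 ≈ -0.038429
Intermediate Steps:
h(X, A) = X*A**2 (h(X, A) = (A*X)*A = X*A**2)
h(-1*(-5), -3)/(-1171) = (-1*(-5)*(-3)**2)/(-1171) = (5*9)*(-1/1171) = 45*(-1/1171) = -45/1171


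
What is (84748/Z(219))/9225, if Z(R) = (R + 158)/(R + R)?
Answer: 12373208/1159275 ≈ 10.673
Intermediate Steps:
Z(R) = (158 + R)/(2*R) (Z(R) = (158 + R)/((2*R)) = (158 + R)*(1/(2*R)) = (158 + R)/(2*R))
(84748/Z(219))/9225 = (84748/(((½)*(158 + 219)/219)))/9225 = (84748/(((½)*(1/219)*377)))*(1/9225) = (84748/(377/438))*(1/9225) = (84748*(438/377))*(1/9225) = (37119624/377)*(1/9225) = 12373208/1159275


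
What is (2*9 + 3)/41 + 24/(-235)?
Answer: 3951/9635 ≈ 0.41007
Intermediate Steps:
(2*9 + 3)/41 + 24/(-235) = (18 + 3)*(1/41) + 24*(-1/235) = 21*(1/41) - 24/235 = 21/41 - 24/235 = 3951/9635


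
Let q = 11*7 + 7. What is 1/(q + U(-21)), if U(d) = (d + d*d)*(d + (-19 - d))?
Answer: -1/7896 ≈ -0.00012665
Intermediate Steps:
q = 84 (q = 77 + 7 = 84)
U(d) = -19*d - 19*d**2 (U(d) = (d + d**2)*(-19) = -19*d - 19*d**2)
1/(q + U(-21)) = 1/(84 - 19*(-21)*(1 - 21)) = 1/(84 - 19*(-21)*(-20)) = 1/(84 - 7980) = 1/(-7896) = -1/7896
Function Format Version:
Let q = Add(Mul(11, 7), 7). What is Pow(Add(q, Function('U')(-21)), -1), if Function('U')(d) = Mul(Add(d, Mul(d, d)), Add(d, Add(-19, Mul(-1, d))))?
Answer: Rational(-1, 7896) ≈ -0.00012665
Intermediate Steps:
q = 84 (q = Add(77, 7) = 84)
Function('U')(d) = Add(Mul(-19, d), Mul(-19, Pow(d, 2))) (Function('U')(d) = Mul(Add(d, Pow(d, 2)), -19) = Add(Mul(-19, d), Mul(-19, Pow(d, 2))))
Pow(Add(q, Function('U')(-21)), -1) = Pow(Add(84, Mul(-19, -21, Add(1, -21))), -1) = Pow(Add(84, Mul(-19, -21, -20)), -1) = Pow(Add(84, -7980), -1) = Pow(-7896, -1) = Rational(-1, 7896)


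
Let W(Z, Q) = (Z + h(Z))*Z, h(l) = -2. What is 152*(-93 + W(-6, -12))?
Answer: -6840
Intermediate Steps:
W(Z, Q) = Z*(-2 + Z) (W(Z, Q) = (Z - 2)*Z = (-2 + Z)*Z = Z*(-2 + Z))
152*(-93 + W(-6, -12)) = 152*(-93 - 6*(-2 - 6)) = 152*(-93 - 6*(-8)) = 152*(-93 + 48) = 152*(-45) = -6840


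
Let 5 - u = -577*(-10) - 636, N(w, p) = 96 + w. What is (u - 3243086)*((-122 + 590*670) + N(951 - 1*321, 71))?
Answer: -1285981311360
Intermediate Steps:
u = -5129 (u = 5 - (-577*(-10) - 636) = 5 - (5770 - 636) = 5 - 1*5134 = 5 - 5134 = -5129)
(u - 3243086)*((-122 + 590*670) + N(951 - 1*321, 71)) = (-5129 - 3243086)*((-122 + 590*670) + (96 + (951 - 1*321))) = -3248215*((-122 + 395300) + (96 + (951 - 321))) = -3248215*(395178 + (96 + 630)) = -3248215*(395178 + 726) = -3248215*395904 = -1285981311360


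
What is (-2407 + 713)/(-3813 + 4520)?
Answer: -242/101 ≈ -2.3960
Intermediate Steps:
(-2407 + 713)/(-3813 + 4520) = -1694/707 = -1694*1/707 = -242/101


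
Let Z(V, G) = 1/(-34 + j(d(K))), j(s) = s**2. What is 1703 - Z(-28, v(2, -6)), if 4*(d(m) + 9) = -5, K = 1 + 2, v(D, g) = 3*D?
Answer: 1936295/1137 ≈ 1703.0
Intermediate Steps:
K = 3
d(m) = -41/4 (d(m) = -9 + (1/4)*(-5) = -9 - 5/4 = -41/4)
Z(V, G) = 16/1137 (Z(V, G) = 1/(-34 + (-41/4)**2) = 1/(-34 + 1681/16) = 1/(1137/16) = 16/1137)
1703 - Z(-28, v(2, -6)) = 1703 - 1*16/1137 = 1703 - 16/1137 = 1936295/1137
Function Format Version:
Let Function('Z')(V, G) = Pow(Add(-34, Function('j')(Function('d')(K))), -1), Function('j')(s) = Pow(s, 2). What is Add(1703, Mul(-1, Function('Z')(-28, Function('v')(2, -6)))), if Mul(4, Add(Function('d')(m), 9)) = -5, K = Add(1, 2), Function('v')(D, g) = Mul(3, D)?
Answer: Rational(1936295, 1137) ≈ 1703.0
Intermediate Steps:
K = 3
Function('d')(m) = Rational(-41, 4) (Function('d')(m) = Add(-9, Mul(Rational(1, 4), -5)) = Add(-9, Rational(-5, 4)) = Rational(-41, 4))
Function('Z')(V, G) = Rational(16, 1137) (Function('Z')(V, G) = Pow(Add(-34, Pow(Rational(-41, 4), 2)), -1) = Pow(Add(-34, Rational(1681, 16)), -1) = Pow(Rational(1137, 16), -1) = Rational(16, 1137))
Add(1703, Mul(-1, Function('Z')(-28, Function('v')(2, -6)))) = Add(1703, Mul(-1, Rational(16, 1137))) = Add(1703, Rational(-16, 1137)) = Rational(1936295, 1137)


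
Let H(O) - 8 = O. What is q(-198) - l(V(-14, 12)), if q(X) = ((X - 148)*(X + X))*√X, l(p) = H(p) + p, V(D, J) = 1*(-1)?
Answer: -6 + 411048*I*√22 ≈ -6.0 + 1.928e+6*I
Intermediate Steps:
V(D, J) = -1
H(O) = 8 + O
l(p) = 8 + 2*p (l(p) = (8 + p) + p = 8 + 2*p)
q(X) = 2*X^(3/2)*(-148 + X) (q(X) = ((-148 + X)*(2*X))*√X = (2*X*(-148 + X))*√X = 2*X^(3/2)*(-148 + X))
q(-198) - l(V(-14, 12)) = 2*(-198)^(3/2)*(-148 - 198) - (8 + 2*(-1)) = 2*(-594*I*√22)*(-346) - (8 - 2) = 411048*I*√22 - 1*6 = 411048*I*√22 - 6 = -6 + 411048*I*√22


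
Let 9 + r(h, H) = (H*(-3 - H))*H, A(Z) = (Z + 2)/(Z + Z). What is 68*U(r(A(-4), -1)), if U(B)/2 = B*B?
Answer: 16456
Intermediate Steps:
A(Z) = (2 + Z)/(2*Z) (A(Z) = (2 + Z)/((2*Z)) = (2 + Z)*(1/(2*Z)) = (2 + Z)/(2*Z))
r(h, H) = -9 + H²*(-3 - H) (r(h, H) = -9 + (H*(-3 - H))*H = -9 + H²*(-3 - H))
U(B) = 2*B² (U(B) = 2*(B*B) = 2*B²)
68*U(r(A(-4), -1)) = 68*(2*(-9 - 1*(-1)³ - 3*(-1)²)²) = 68*(2*(-9 - 1*(-1) - 3*1)²) = 68*(2*(-9 + 1 - 3)²) = 68*(2*(-11)²) = 68*(2*121) = 68*242 = 16456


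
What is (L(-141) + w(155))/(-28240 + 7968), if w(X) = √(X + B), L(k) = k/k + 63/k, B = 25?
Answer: -13/476392 - 3*√5/10136 ≈ -0.00068911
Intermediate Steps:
L(k) = 1 + 63/k
w(X) = √(25 + X) (w(X) = √(X + 25) = √(25 + X))
(L(-141) + w(155))/(-28240 + 7968) = ((63 - 141)/(-141) + √(25 + 155))/(-28240 + 7968) = (-1/141*(-78) + √180)/(-20272) = (26/47 + 6*√5)*(-1/20272) = -13/476392 - 3*√5/10136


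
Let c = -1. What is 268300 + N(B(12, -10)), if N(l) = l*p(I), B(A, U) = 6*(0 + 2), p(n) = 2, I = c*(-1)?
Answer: 268324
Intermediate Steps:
I = 1 (I = -1*(-1) = 1)
B(A, U) = 12 (B(A, U) = 6*2 = 12)
N(l) = 2*l (N(l) = l*2 = 2*l)
268300 + N(B(12, -10)) = 268300 + 2*12 = 268300 + 24 = 268324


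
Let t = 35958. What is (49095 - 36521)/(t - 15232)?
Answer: 6287/10363 ≈ 0.60668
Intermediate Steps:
(49095 - 36521)/(t - 15232) = (49095 - 36521)/(35958 - 15232) = 12574/20726 = 12574*(1/20726) = 6287/10363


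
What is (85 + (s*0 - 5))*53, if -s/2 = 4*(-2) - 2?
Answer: 4240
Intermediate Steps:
s = 20 (s = -2*(4*(-2) - 2) = -2*(-8 - 2) = -2*(-10) = 20)
(85 + (s*0 - 5))*53 = (85 + (20*0 - 5))*53 = (85 + (0 - 5))*53 = (85 - 5)*53 = 80*53 = 4240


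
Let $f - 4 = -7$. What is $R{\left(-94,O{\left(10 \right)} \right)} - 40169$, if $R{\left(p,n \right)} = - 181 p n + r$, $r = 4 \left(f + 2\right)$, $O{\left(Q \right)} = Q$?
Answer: $129967$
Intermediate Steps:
$f = -3$ ($f = 4 - 7 = -3$)
$r = -4$ ($r = 4 \left(-3 + 2\right) = 4 \left(-1\right) = -4$)
$R{\left(p,n \right)} = -4 - 181 n p$ ($R{\left(p,n \right)} = - 181 p n - 4 = - 181 n p - 4 = -4 - 181 n p$)
$R{\left(-94,O{\left(10 \right)} \right)} - 40169 = \left(-4 - 1810 \left(-94\right)\right) - 40169 = \left(-4 + 170140\right) - 40169 = 170136 - 40169 = 129967$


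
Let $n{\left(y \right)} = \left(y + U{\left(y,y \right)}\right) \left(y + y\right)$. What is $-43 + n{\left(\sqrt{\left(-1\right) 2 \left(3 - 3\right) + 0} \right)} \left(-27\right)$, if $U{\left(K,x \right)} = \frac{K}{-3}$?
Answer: $-43$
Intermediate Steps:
$U{\left(K,x \right)} = - \frac{K}{3}$ ($U{\left(K,x \right)} = K \left(- \frac{1}{3}\right) = - \frac{K}{3}$)
$n{\left(y \right)} = \frac{4 y^{2}}{3}$ ($n{\left(y \right)} = \left(y - \frac{y}{3}\right) \left(y + y\right) = \frac{2 y}{3} \cdot 2 y = \frac{4 y^{2}}{3}$)
$-43 + n{\left(\sqrt{\left(-1\right) 2 \left(3 - 3\right) + 0} \right)} \left(-27\right) = -43 + \frac{4 \left(\sqrt{\left(-1\right) 2 \left(3 - 3\right) + 0}\right)^{2}}{3} \left(-27\right) = -43 + \frac{4 \left(\sqrt{\left(-2\right) 0 + 0}\right)^{2}}{3} \left(-27\right) = -43 + \frac{4 \left(\sqrt{0 + 0}\right)^{2}}{3} \left(-27\right) = -43 + \frac{4 \left(\sqrt{0}\right)^{2}}{3} \left(-27\right) = -43 + \frac{4 \cdot 0^{2}}{3} \left(-27\right) = -43 + \frac{4}{3} \cdot 0 \left(-27\right) = -43 + 0 \left(-27\right) = -43 + 0 = -43$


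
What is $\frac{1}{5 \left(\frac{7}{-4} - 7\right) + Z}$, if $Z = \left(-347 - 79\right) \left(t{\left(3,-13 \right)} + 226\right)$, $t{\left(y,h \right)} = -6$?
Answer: $- \frac{4}{375055} \approx -1.0665 \cdot 10^{-5}$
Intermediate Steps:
$Z = -93720$ ($Z = \left(-347 - 79\right) \left(-6 + 226\right) = \left(-426\right) 220 = -93720$)
$\frac{1}{5 \left(\frac{7}{-4} - 7\right) + Z} = \frac{1}{5 \left(\frac{7}{-4} - 7\right) - 93720} = \frac{1}{5 \left(7 \left(- \frac{1}{4}\right) - 7\right) - 93720} = \frac{1}{5 \left(- \frac{7}{4} - 7\right) - 93720} = \frac{1}{5 \left(- \frac{35}{4}\right) - 93720} = \frac{1}{- \frac{175}{4} - 93720} = \frac{1}{- \frac{375055}{4}} = - \frac{4}{375055}$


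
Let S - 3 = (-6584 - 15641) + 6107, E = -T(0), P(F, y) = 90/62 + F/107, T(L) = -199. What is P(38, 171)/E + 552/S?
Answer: -267788621/10637237545 ≈ -0.025175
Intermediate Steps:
P(F, y) = 45/31 + F/107 (P(F, y) = 90*(1/62) + F*(1/107) = 45/31 + F/107)
E = 199 (E = -1*(-199) = 199)
S = -16115 (S = 3 + ((-6584 - 15641) + 6107) = 3 + (-22225 + 6107) = 3 - 16118 = -16115)
P(38, 171)/E + 552/S = (45/31 + (1/107)*38)/199 + 552/(-16115) = (45/31 + 38/107)*(1/199) + 552*(-1/16115) = (5993/3317)*(1/199) - 552/16115 = 5993/660083 - 552/16115 = -267788621/10637237545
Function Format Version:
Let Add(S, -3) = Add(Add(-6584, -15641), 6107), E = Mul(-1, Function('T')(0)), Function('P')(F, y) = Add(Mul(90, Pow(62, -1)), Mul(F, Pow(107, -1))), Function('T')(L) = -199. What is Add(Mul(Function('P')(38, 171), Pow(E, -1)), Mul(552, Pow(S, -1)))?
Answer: Rational(-267788621, 10637237545) ≈ -0.025175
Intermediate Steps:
Function('P')(F, y) = Add(Rational(45, 31), Mul(Rational(1, 107), F)) (Function('P')(F, y) = Add(Mul(90, Rational(1, 62)), Mul(F, Rational(1, 107))) = Add(Rational(45, 31), Mul(Rational(1, 107), F)))
E = 199 (E = Mul(-1, -199) = 199)
S = -16115 (S = Add(3, Add(Add(-6584, -15641), 6107)) = Add(3, Add(-22225, 6107)) = Add(3, -16118) = -16115)
Add(Mul(Function('P')(38, 171), Pow(E, -1)), Mul(552, Pow(S, -1))) = Add(Mul(Add(Rational(45, 31), Mul(Rational(1, 107), 38)), Pow(199, -1)), Mul(552, Pow(-16115, -1))) = Add(Mul(Add(Rational(45, 31), Rational(38, 107)), Rational(1, 199)), Mul(552, Rational(-1, 16115))) = Add(Mul(Rational(5993, 3317), Rational(1, 199)), Rational(-552, 16115)) = Add(Rational(5993, 660083), Rational(-552, 16115)) = Rational(-267788621, 10637237545)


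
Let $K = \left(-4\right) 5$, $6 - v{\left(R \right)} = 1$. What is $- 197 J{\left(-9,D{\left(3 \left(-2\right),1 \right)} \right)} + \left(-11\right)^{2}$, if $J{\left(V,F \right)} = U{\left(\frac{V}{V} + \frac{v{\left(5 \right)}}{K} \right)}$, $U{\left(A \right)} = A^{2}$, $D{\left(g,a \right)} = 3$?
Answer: $\frac{163}{16} \approx 10.188$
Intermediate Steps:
$v{\left(R \right)} = 5$ ($v{\left(R \right)} = 6 - 1 = 5$)
$K = -20$
$J{\left(V,F \right)} = \frac{9}{16}$ ($J{\left(V,F \right)} = \left(\frac{V}{V} + \frac{5}{-20}\right)^{2} = \left(1 + 5 \left(- \frac{1}{20}\right)\right)^{2} = \left(1 - \frac{1}{4}\right)^{2} = \left(\frac{3}{4}\right)^{2} = \frac{9}{16}$)
$- 197 J{\left(-9,D{\left(3 \left(-2\right),1 \right)} \right)} + \left(-11\right)^{2} = \left(-197\right) \frac{9}{16} + \left(-11\right)^{2} = - \frac{1773}{16} + 121 = \frac{163}{16}$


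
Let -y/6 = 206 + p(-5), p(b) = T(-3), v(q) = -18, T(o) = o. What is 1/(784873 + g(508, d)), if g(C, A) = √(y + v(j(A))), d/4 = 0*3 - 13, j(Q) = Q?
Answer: 784873/616025627365 - 2*I*√309/616025627365 ≈ 1.2741e-6 - 5.707e-11*I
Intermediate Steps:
p(b) = -3
d = -52 (d = 4*(0*3 - 13) = 4*(0 - 13) = 4*(-13) = -52)
y = -1218 (y = -6*(206 - 3) = -6*203 = -1218)
g(C, A) = 2*I*√309 (g(C, A) = √(-1218 - 18) = √(-1236) = 2*I*√309)
1/(784873 + g(508, d)) = 1/(784873 + 2*I*√309)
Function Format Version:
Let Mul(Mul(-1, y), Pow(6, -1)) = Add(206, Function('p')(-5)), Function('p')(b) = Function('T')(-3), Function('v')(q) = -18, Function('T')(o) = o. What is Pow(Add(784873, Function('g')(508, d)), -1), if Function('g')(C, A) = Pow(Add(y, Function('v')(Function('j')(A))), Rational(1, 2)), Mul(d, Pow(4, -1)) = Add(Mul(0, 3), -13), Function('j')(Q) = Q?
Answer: Add(Rational(784873, 616025627365), Mul(Rational(-2, 616025627365), I, Pow(309, Rational(1, 2)))) ≈ Add(1.2741e-6, Mul(-5.7070e-11, I))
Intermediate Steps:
Function('p')(b) = -3
d = -52 (d = Mul(4, Add(Mul(0, 3), -13)) = Mul(4, Add(0, -13)) = Mul(4, -13) = -52)
y = -1218 (y = Mul(-6, Add(206, -3)) = Mul(-6, 203) = -1218)
Function('g')(C, A) = Mul(2, I, Pow(309, Rational(1, 2))) (Function('g')(C, A) = Pow(Add(-1218, -18), Rational(1, 2)) = Pow(-1236, Rational(1, 2)) = Mul(2, I, Pow(309, Rational(1, 2))))
Pow(Add(784873, Function('g')(508, d)), -1) = Pow(Add(784873, Mul(2, I, Pow(309, Rational(1, 2)))), -1)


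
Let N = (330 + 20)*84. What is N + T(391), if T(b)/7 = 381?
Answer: 32067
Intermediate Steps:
T(b) = 2667 (T(b) = 7*381 = 2667)
N = 29400 (N = 350*84 = 29400)
N + T(391) = 29400 + 2667 = 32067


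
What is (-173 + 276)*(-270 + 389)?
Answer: 12257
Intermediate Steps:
(-173 + 276)*(-270 + 389) = 103*119 = 12257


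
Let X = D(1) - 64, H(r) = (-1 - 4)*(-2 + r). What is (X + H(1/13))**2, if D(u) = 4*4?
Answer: 249001/169 ≈ 1473.4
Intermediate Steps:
D(u) = 16
H(r) = 10 - 5*r (H(r) = -5*(-2 + r) = 10 - 5*r)
X = -48 (X = 16 - 64 = -48)
(X + H(1/13))**2 = (-48 + (10 - 5/13))**2 = (-48 + 125/13)**2 = (-499/13)**2 = 249001/169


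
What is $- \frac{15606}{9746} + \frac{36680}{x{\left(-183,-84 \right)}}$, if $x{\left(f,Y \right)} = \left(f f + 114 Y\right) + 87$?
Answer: $- \frac{213259}{2923800} \approx -0.072939$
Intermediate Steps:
$x{\left(f,Y \right)} = 87 + f^{2} + 114 Y$ ($x{\left(f,Y \right)} = \left(f^{2} + 114 Y\right) + 87 = 87 + f^{2} + 114 Y$)
$- \frac{15606}{9746} + \frac{36680}{x{\left(-183,-84 \right)}} = - \frac{15606}{9746} + \frac{36680}{87 + \left(-183\right)^{2} + 114 \left(-84\right)} = \left(-15606\right) \frac{1}{9746} + \frac{36680}{87 + 33489 - 9576} = - \frac{7803}{4873} + \frac{36680}{24000} = - \frac{7803}{4873} + 36680 \cdot \frac{1}{24000} = - \frac{7803}{4873} + \frac{917}{600} = - \frac{213259}{2923800}$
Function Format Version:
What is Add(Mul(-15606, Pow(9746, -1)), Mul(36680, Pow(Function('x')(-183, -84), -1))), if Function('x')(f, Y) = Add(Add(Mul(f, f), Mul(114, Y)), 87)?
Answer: Rational(-213259, 2923800) ≈ -0.072939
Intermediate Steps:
Function('x')(f, Y) = Add(87, Pow(f, 2), Mul(114, Y)) (Function('x')(f, Y) = Add(Add(Pow(f, 2), Mul(114, Y)), 87) = Add(87, Pow(f, 2), Mul(114, Y)))
Add(Mul(-15606, Pow(9746, -1)), Mul(36680, Pow(Function('x')(-183, -84), -1))) = Add(Mul(-15606, Pow(9746, -1)), Mul(36680, Pow(Add(87, Pow(-183, 2), Mul(114, -84)), -1))) = Add(Mul(-15606, Rational(1, 9746)), Mul(36680, Pow(Add(87, 33489, -9576), -1))) = Add(Rational(-7803, 4873), Mul(36680, Pow(24000, -1))) = Add(Rational(-7803, 4873), Mul(36680, Rational(1, 24000))) = Add(Rational(-7803, 4873), Rational(917, 600)) = Rational(-213259, 2923800)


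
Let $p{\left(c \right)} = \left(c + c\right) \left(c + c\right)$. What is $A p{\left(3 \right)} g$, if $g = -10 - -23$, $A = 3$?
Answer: $1404$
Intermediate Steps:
$g = 13$ ($g = -10 + 23 = 13$)
$p{\left(c \right)} = 4 c^{2}$ ($p{\left(c \right)} = 2 c 2 c = 4 c^{2}$)
$A p{\left(3 \right)} g = 3 \cdot 4 \cdot 3^{2} \cdot 13 = 3 \cdot 4 \cdot 9 \cdot 13 = 3 \cdot 36 \cdot 13 = 108 \cdot 13 = 1404$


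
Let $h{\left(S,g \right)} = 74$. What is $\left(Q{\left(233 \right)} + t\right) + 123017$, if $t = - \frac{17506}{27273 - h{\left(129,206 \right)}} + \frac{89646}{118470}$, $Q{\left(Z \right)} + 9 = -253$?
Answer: $\frac{65924928246814}{537044255} \approx 1.2276 \cdot 10^{5}$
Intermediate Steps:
$Q{\left(Z \right)} = -262$ ($Q{\left(Z \right)} = -9 - 253 = -262$)
$t = \frac{60724289}{537044255}$ ($t = - \frac{17506}{27273 - 74} + \frac{89646}{118470} = - \frac{17506}{27273 - 74} + 89646 \cdot \frac{1}{118470} = - \frac{17506}{27199} + \frac{14941}{19745} = \frac{60724289}{537044255} \approx 0.11307$)
$\left(Q{\left(233 \right)} + t\right) + 123017 = \left(-262 + \frac{60724289}{537044255}\right) + 123017 = - \frac{140644870521}{537044255} + 123017 = \frac{65924928246814}{537044255}$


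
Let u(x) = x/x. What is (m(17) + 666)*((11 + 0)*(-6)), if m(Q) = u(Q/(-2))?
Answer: -44022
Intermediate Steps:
u(x) = 1
m(Q) = 1
(m(17) + 666)*((11 + 0)*(-6)) = (1 + 666)*((11 + 0)*(-6)) = 667*(11*(-6)) = 667*(-66) = -44022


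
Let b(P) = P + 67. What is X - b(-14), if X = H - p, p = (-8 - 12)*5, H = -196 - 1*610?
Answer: -759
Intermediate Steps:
b(P) = 67 + P
H = -806 (H = -196 - 610 = -806)
p = -100 (p = -20*5 = -100)
X = -706 (X = -806 - 1*(-100) = -806 + 100 = -706)
X - b(-14) = -706 - (67 - 14) = -706 - 1*53 = -706 - 53 = -759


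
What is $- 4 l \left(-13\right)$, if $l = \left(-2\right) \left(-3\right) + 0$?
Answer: $312$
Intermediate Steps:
$l = 6$ ($l = 6 + 0 = 6$)
$- 4 l \left(-13\right) = \left(-4\right) 6 \left(-13\right) = \left(-24\right) \left(-13\right) = 312$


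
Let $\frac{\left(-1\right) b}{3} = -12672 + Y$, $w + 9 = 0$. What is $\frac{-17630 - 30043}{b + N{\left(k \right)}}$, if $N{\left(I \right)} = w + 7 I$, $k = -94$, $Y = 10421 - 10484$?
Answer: $- \frac{47673}{37538} \approx -1.27$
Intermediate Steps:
$w = -9$ ($w = -9 + 0 = -9$)
$Y = -63$
$N{\left(I \right)} = -9 + 7 I$
$b = 38205$ ($b = - 3 \left(-12672 - 63\right) = \left(-3\right) \left(-12735\right) = 38205$)
$\frac{-17630 - 30043}{b + N{\left(k \right)}} = \frac{-17630 - 30043}{38205 + \left(-9 + 7 \left(-94\right)\right)} = \frac{-17630 - 30043}{38205 - 667} = - \frac{47673}{38205 - 667} = - \frac{47673}{37538}$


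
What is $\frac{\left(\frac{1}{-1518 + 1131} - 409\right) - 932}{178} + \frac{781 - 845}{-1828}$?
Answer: $- \frac{118033100}{15740451} \approx -7.4987$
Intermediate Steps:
$\frac{\left(\frac{1}{-1518 + 1131} - 409\right) - 932}{178} + \frac{781 - 845}{-1828} = \left(\left(\frac{1}{-387} - 409\right) - 932\right) \frac{1}{178} + \left(781 - 845\right) \left(- \frac{1}{1828}\right) = \left(\left(- \frac{1}{387} - 409\right) - 932\right) \frac{1}{178} - - \frac{16}{457} = \left(- \frac{158284}{387} - 932\right) \frac{1}{178} + \frac{16}{457} = \left(- \frac{518968}{387}\right) \frac{1}{178} + \frac{16}{457} = - \frac{259484}{34443} + \frac{16}{457} = - \frac{118033100}{15740451}$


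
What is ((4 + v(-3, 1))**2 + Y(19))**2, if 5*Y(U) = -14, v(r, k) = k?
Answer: 12321/25 ≈ 492.84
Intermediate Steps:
Y(U) = -14/5 (Y(U) = (1/5)*(-14) = -14/5)
((4 + v(-3, 1))**2 + Y(19))**2 = ((4 + 1)**2 - 14/5)**2 = (5**2 - 14/5)**2 = (25 - 14/5)**2 = (111/5)**2 = 12321/25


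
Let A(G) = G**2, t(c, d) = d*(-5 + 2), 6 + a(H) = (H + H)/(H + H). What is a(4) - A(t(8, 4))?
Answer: -149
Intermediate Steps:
a(H) = -5 (a(H) = -6 + (H + H)/(H + H) = -6 + (2*H)/((2*H)) = -6 + (2*H)*(1/(2*H)) = -6 + 1 = -5)
t(c, d) = -3*d (t(c, d) = d*(-3) = -3*d)
a(4) - A(t(8, 4)) = -5 - (-3*4)**2 = -5 - 1*(-12)**2 = -5 - 1*144 = -5 - 144 = -149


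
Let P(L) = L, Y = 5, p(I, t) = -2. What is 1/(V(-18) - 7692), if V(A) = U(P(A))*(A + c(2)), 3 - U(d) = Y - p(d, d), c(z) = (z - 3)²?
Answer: -1/7624 ≈ -0.00013116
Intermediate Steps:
c(z) = (-3 + z)²
U(d) = -4 (U(d) = 3 - (5 - 1*(-2)) = 3 - (5 + 2) = 3 - 1*7 = 3 - 7 = -4)
V(A) = -4 - 4*A (V(A) = -4*(A + (-3 + 2)²) = -4*(A + (-1)²) = -4*(A + 1) = -4*(1 + A) = -4 - 4*A)
1/(V(-18) - 7692) = 1/((-4 - 4*(-18)) - 7692) = 1/((-4 + 72) - 7692) = 1/(68 - 7692) = 1/(-7624) = -1/7624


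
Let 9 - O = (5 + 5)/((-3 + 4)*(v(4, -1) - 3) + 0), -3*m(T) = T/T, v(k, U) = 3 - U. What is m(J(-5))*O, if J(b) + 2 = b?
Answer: 1/3 ≈ 0.33333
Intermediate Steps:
J(b) = -2 + b
m(T) = -1/3 (m(T) = -T/(3*T) = -1/3*1 = -1/3)
O = -1 (O = 9 - (5 + 5)/((-3 + 4)*((3 - 1*(-1)) - 3) + 0) = 9 - 10/(1*((3 + 1) - 3) + 0) = 9 - 10/(1*(4 - 3) + 0) = 9 - 10/(1*1 + 0) = 9 - 10/(1 + 0) = 9 - 10/1 = 9 - 10 = -1)
m(J(-5))*O = -1/3*(-1) = 1/3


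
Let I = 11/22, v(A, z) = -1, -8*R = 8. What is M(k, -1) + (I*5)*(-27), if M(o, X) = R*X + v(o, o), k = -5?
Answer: -135/2 ≈ -67.500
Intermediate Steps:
R = -1 (R = -1/8*8 = -1)
M(o, X) = -1 - X (M(o, X) = -X - 1 = -1 - X)
I = 1/2 (I = 11*(1/22) = 1/2 ≈ 0.50000)
M(k, -1) + (I*5)*(-27) = (-1 - 1*(-1)) + ((1/2)*5)*(-27) = (-1 + 1) + (5/2)*(-27) = 0 - 135/2 = -135/2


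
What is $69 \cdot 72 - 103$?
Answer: $4865$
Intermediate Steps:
$69 \cdot 72 - 103 = 4968 - 103 = 4865$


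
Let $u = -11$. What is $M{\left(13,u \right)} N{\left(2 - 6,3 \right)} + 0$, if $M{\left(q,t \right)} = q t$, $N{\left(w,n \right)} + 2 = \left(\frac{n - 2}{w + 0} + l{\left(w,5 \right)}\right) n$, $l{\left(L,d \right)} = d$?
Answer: $- \frac{7007}{4} \approx -1751.8$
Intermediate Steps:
$N{\left(w,n \right)} = -2 + n \left(5 + \frac{-2 + n}{w}\right)$ ($N{\left(w,n \right)} = -2 + \left(\frac{n - 2}{w + 0} + 5\right) n = -2 + \left(\frac{-2 + n}{w} + 5\right) n = -2 + \left(5 + \frac{-2 + n}{w}\right) n = -2 + n \left(5 + \frac{-2 + n}{w}\right)$)
$M{\left(13,u \right)} N{\left(2 - 6,3 \right)} + 0 = 13 \left(-11\right) \frac{3^{2} - 6 + \left(2 - 6\right) \left(-2 + 5 \cdot 3\right)}{2 - 6} + 0 = - 143 \frac{9 - 6 - 4 \left(-2 + 15\right)}{-4} + 0 = - 143 \left(- \frac{9 - 6 - 52}{4}\right) + 0 = - 143 \left(\left(- \frac{1}{4}\right) \left(-49\right)\right) + 0 = \left(-143\right) \frac{49}{4} + 0 = - \frac{7007}{4} + 0 = - \frac{7007}{4}$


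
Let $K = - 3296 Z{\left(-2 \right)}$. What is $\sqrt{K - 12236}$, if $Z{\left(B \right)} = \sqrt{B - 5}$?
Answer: $2 \sqrt{-3059 - 824 i \sqrt{7}} \approx 37.346 - 116.75 i$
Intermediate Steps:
$Z{\left(B \right)} = \sqrt{-5 + B}$
$K = - 3296 i \sqrt{7}$ ($K = - 3296 \sqrt{-5 - 2} = - 3296 \sqrt{-7} = - 3296 i \sqrt{7} \approx - 8720.4 i$)
$\sqrt{K - 12236} = \sqrt{- 3296 i \sqrt{7} - 12236} = \sqrt{-12236 - 3296 i \sqrt{7}}$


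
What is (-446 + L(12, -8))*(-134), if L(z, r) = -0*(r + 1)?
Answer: 59764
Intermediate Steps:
L(z, r) = 0 (L(z, r) = -0*(1 + r) = -1*0 = 0)
(-446 + L(12, -8))*(-134) = (-446 + 0)*(-134) = -446*(-134) = 59764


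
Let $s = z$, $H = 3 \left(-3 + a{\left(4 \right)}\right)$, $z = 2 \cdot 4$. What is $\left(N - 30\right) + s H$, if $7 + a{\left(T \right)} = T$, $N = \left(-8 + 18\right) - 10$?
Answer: $-174$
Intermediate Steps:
$N = 0$ ($N = 10 - 10 = 0$)
$a{\left(T \right)} = -7 + T$
$z = 8$
$H = -18$ ($H = 3 \left(-3 + \left(-7 + 4\right)\right) = 3 \left(-3 - 3\right) = 3 \left(-6\right) = -18$)
$s = 8$
$\left(N - 30\right) + s H = \left(0 - 30\right) + 8 \left(-18\right) = \left(0 - 30\right) - 144 = -30 - 144 = -174$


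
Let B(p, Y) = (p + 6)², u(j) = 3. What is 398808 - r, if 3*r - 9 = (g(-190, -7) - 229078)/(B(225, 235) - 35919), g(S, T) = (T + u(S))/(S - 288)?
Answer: 43749787565/109701 ≈ 3.9881e+5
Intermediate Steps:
B(p, Y) = (6 + p)²
g(S, T) = (3 + T)/(-288 + S) (g(S, T) = (T + 3)/(S - 288) = (3 + T)/(-288 + S))
r = -151157/109701 (r = 3 + (((3 - 7)/(-288 - 190) - 229078)/((6 + 225)² - 35919))/3 = 3 + ((-4/(-478) - 229078)/(231² - 35919))/3 = 3 + ((-1/478*(-4) - 229078)/(53361 - 35919))/3 = 3 + ((2/239 - 229078)/17442)/3 = 3 + (-54749640/239*1/17442)/3 = 3 + (⅓)*(-480260/36567) = 3 - 480260/109701 = -151157/109701 ≈ -1.3779)
398808 - r = 398808 - 1*(-151157/109701) = 398808 + 151157/109701 = 43749787565/109701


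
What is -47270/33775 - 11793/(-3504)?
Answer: 15511633/7889840 ≈ 1.9660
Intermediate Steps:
-47270/33775 - 11793/(-3504) = -47270*1/33775 - 11793*(-1/3504) = -9454/6755 + 3931/1168 = 15511633/7889840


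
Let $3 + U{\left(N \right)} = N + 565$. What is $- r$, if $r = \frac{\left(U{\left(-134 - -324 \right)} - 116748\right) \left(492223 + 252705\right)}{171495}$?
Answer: $\frac{86408668288}{171495} \approx 5.0386 \cdot 10^{5}$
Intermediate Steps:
$U{\left(N \right)} = 562 + N$ ($U{\left(N \right)} = -3 + \left(N + 565\right) = -3 + \left(565 + N\right) = 562 + N$)
$r = - \frac{86408668288}{171495}$ ($r = \frac{\left(\left(562 - -190\right) - 116748\right) \left(492223 + 252705\right)}{171495} = \left(\left(562 + \left(-134 + 324\right)\right) - 116748\right) 744928 \cdot \frac{1}{171495} = \left(\left(562 + 190\right) - 116748\right) 744928 \cdot \frac{1}{171495} = \left(752 - 116748\right) 744928 \cdot \frac{1}{171495} = \left(-115996\right) 744928 \cdot \frac{1}{171495} = \left(-86408668288\right) \frac{1}{171495} = - \frac{86408668288}{171495} \approx -5.0386 \cdot 10^{5}$)
$- r = \left(-1\right) \left(- \frac{86408668288}{171495}\right) = \frac{86408668288}{171495}$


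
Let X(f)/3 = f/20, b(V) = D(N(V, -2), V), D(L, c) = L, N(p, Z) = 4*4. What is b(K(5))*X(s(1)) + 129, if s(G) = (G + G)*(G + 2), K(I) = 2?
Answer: 717/5 ≈ 143.40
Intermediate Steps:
N(p, Z) = 16
b(V) = 16
s(G) = 2*G*(2 + G) (s(G) = (2*G)*(2 + G) = 2*G*(2 + G))
X(f) = 3*f/20 (X(f) = 3*(f/20) = 3*f/20)
b(K(5))*X(s(1)) + 129 = 16*(3*(2*1*(2 + 1))/20) + 129 = 16*(3*(2*1*3)/20) + 129 = 16*((3/20)*6) + 129 = 16*(9/10) + 129 = 72/5 + 129 = 717/5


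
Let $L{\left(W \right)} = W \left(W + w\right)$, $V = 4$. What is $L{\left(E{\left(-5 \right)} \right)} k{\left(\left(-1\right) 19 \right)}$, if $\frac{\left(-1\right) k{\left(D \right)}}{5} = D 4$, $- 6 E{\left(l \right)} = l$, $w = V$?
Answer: $\frac{13775}{9} \approx 1530.6$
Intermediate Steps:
$w = 4$
$E{\left(l \right)} = - \frac{l}{6}$
$k{\left(D \right)} = - 20 D$ ($k{\left(D \right)} = - 5 D 4 = - 5 \cdot 4 D = - 20 D$)
$L{\left(W \right)} = W \left(4 + W\right)$ ($L{\left(W \right)} = W \left(W + 4\right) = W \left(4 + W\right)$)
$L{\left(E{\left(-5 \right)} \right)} k{\left(\left(-1\right) 19 \right)} = \left(- \frac{1}{6}\right) \left(-5\right) \left(4 - - \frac{5}{6}\right) \left(- 20 \left(\left(-1\right) 19\right)\right) = \frac{5 \left(4 + \frac{5}{6}\right)}{6} \left(\left(-20\right) \left(-19\right)\right) = \frac{5}{6} \cdot \frac{29}{6} \cdot 380 = \frac{145}{36} \cdot 380 = \frac{13775}{9}$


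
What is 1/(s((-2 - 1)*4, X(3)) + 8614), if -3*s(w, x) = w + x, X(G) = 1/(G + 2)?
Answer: 15/129269 ≈ 0.00011604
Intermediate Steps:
X(G) = 1/(2 + G)
s(w, x) = -w/3 - x/3 (s(w, x) = -(w + x)/3 = -w/3 - x/3)
1/(s((-2 - 1)*4, X(3)) + 8614) = 1/((-(-2 - 1)*4/3 - 1/(3*(2 + 3))) + 8614) = 1/((-(-1)*4 - 1/3/5) + 8614) = 1/((-1/3*(-12) - 1/3*1/5) + 8614) = 1/((4 - 1/15) + 8614) = 1/(59/15 + 8614) = 1/(129269/15) = 15/129269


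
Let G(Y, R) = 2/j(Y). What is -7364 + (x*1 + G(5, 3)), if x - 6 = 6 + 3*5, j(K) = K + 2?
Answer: -51357/7 ≈ -7336.7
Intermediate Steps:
j(K) = 2 + K
x = 27 (x = 6 + (6 + 3*5) = 6 + (6 + 15) = 6 + 21 = 27)
G(Y, R) = 2/(2 + Y)
-7364 + (x*1 + G(5, 3)) = -7364 + (27*1 + 2/(2 + 5)) = -7364 + (27 + 2/7) = -7364 + 191/7 = -51357/7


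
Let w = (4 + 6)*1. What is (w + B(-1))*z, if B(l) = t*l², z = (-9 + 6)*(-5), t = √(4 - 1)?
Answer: 150 + 15*√3 ≈ 175.98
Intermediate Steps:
t = √3 ≈ 1.7320
z = 15 (z = -3*(-5) = 15)
B(l) = √3*l²
w = 10 (w = 10*1 = 10)
(w + B(-1))*z = (10 + √3*(-1)²)*15 = (10 + √3*1)*15 = (10 + √3)*15 = 150 + 15*√3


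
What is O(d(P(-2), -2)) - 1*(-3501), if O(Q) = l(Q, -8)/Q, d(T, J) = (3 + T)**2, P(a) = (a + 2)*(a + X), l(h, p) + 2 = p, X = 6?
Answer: 31499/9 ≈ 3499.9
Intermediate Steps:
l(h, p) = -2 + p
P(a) = (2 + a)*(6 + a) (P(a) = (a + 2)*(a + 6) = (2 + a)*(6 + a))
O(Q) = -10/Q (O(Q) = (-2 - 8)/Q = -10/Q)
O(d(P(-2), -2)) - 1*(-3501) = -10/(3 + (12 + (-2)**2 + 8*(-2)))**2 - 1*(-3501) = -10/(3 + (12 + 4 - 16))**2 + 3501 = -10/(3 + 0)**2 + 3501 = -10/(3**2) + 3501 = -10/9 + 3501 = 31499/9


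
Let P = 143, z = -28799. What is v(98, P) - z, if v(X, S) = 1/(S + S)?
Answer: 8236515/286 ≈ 28799.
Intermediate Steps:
v(X, S) = 1/(2*S)
v(98, P) - z = (1/2)/143 - 1*(-28799) = (1/2)*(1/143) + 28799 = 1/286 + 28799 = 8236515/286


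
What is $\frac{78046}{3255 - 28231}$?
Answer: $- \frac{39023}{12488} \approx -3.1248$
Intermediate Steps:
$\frac{78046}{3255 - 28231} = \frac{78046}{-24976} = 78046 \left(- \frac{1}{24976}\right) = - \frac{39023}{12488}$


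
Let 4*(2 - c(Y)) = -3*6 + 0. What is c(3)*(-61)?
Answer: -793/2 ≈ -396.50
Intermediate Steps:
c(Y) = 13/2 (c(Y) = 2 - (-3*6 + 0)/4 = 2 - (-18 + 0)/4 = 2 - ¼*(-18) = 2 + 9/2 = 13/2)
c(3)*(-61) = (13/2)*(-61) = -793/2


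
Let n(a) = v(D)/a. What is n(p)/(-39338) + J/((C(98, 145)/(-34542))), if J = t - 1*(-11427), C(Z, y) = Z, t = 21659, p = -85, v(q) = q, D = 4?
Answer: -955350984810592/81921385 ≈ -1.1662e+7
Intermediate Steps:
n(a) = 4/a
J = 33086 (J = 21659 - 1*(-11427) = 21659 + 11427 = 33086)
n(p)/(-39338) + J/((C(98, 145)/(-34542))) = (4/(-85))/(-39338) + 33086/((98/(-34542))) = (4*(-1/85))*(-1/39338) + 33086/((98*(-1/34542))) = -4/85*(-1/39338) + 33086/(-49/17271) = 2/1671865 + 33086*(-17271/49) = 2/1671865 - 571428306/49 = -955350984810592/81921385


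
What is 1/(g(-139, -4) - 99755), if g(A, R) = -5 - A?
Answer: -1/99621 ≈ -1.0038e-5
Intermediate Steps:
1/(g(-139, -4) - 99755) = 1/((-5 - 1*(-139)) - 99755) = 1/((-5 + 139) - 99755) = 1/(134 - 99755) = 1/(-99621) = -1/99621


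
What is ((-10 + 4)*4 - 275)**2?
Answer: 89401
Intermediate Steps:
((-10 + 4)*4 - 275)**2 = (-6*4 - 275)**2 = (-24 - 275)**2 = (-299)**2 = 89401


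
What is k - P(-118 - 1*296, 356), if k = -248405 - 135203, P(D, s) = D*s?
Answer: -236224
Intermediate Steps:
k = -383608
k - P(-118 - 1*296, 356) = -383608 - (-118 - 1*296)*356 = -383608 - (-118 - 296)*356 = -383608 - (-414)*356 = -383608 - 1*(-147384) = -383608 + 147384 = -236224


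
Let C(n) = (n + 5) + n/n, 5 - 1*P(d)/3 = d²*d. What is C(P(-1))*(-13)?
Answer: -312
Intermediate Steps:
P(d) = 15 - 3*d³ (P(d) = 15 - 3*d²*d = 15 - 3*d³)
C(n) = 6 + n (C(n) = (5 + n) + 1 = 6 + n)
C(P(-1))*(-13) = (6 + (15 - 3*(-1)³))*(-13) = (6 + (15 - 3*(-1)))*(-13) = (6 + (15 + 3))*(-13) = (6 + 18)*(-13) = 24*(-13) = -312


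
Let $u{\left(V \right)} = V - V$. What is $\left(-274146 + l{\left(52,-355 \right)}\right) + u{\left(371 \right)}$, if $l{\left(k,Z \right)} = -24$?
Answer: $-274170$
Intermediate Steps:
$u{\left(V \right)} = 0$
$\left(-274146 + l{\left(52,-355 \right)}\right) + u{\left(371 \right)} = \left(-274146 - 24\right) + 0 = -274170 + 0 = -274170$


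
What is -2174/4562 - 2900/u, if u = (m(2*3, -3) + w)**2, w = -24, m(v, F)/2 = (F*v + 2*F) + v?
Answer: -105281/82116 ≈ -1.2821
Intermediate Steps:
m(v, F) = 2*v + 4*F + 2*F*v (m(v, F) = 2*((F*v + 2*F) + v) = 2*((2*F + F*v) + v) = 2*(v + 2*F + F*v) = 2*v + 4*F + 2*F*v)
u = 3600 (u = ((2*(2*3) + 4*(-3) + 2*(-3)*(2*3)) - 24)**2 = ((2*6 - 12 + 2*(-3)*6) - 24)**2 = ((12 - 12 - 36) - 24)**2 = (-36 - 24)**2 = (-60)**2 = 3600)
-2174/4562 - 2900/u = -2174/4562 - 2900/3600 = -2174*1/4562 - 2900*1/3600 = -1087/2281 - 29/36 = -105281/82116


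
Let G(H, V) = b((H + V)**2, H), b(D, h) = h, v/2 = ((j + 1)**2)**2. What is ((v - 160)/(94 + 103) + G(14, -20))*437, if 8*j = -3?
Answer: 2325420773/403456 ≈ 5763.8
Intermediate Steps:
j = -3/8 (j = (1/8)*(-3) = -3/8 ≈ -0.37500)
v = 625/2048 (v = 2*((-3/8 + 1)**2)**2 = 2*((5/8)**2)**2 = 2*(25/64)**2 = 2*(625/4096) = 625/2048 ≈ 0.30518)
G(H, V) = H
((v - 160)/(94 + 103) + G(14, -20))*437 = ((625/2048 - 160)/(94 + 103) + 14)*437 = (-327055/2048/197 + 14)*437 = (-327055/2048*1/197 + 14)*437 = (-327055/403456 + 14)*437 = (5321329/403456)*437 = 2325420773/403456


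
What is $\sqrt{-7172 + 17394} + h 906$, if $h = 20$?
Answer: $18120 + \sqrt{10222} \approx 18221.0$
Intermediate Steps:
$\sqrt{-7172 + 17394} + h 906 = \sqrt{-7172 + 17394} + 20 \cdot 906 = \sqrt{10222} + 18120 = 18120 + \sqrt{10222}$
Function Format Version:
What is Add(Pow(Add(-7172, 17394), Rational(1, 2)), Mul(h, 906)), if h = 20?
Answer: Add(18120, Pow(10222, Rational(1, 2))) ≈ 18221.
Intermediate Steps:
Add(Pow(Add(-7172, 17394), Rational(1, 2)), Mul(h, 906)) = Add(Pow(Add(-7172, 17394), Rational(1, 2)), Mul(20, 906)) = Add(Pow(10222, Rational(1, 2)), 18120) = Add(18120, Pow(10222, Rational(1, 2)))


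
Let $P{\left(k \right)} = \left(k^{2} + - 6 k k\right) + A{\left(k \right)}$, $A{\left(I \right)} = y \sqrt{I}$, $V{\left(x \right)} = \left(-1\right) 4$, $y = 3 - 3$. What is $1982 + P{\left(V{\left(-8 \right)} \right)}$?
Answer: $1902$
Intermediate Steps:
$y = 0$ ($y = 3 - 3 = 0$)
$V{\left(x \right)} = -4$
$A{\left(I \right)} = 0$ ($A{\left(I \right)} = 0 \sqrt{I} = 0$)
$P{\left(k \right)} = - 5 k^{2}$ ($P{\left(k \right)} = \left(k^{2} + - 6 k k\right) + 0 = \left(k^{2} - 6 k^{2}\right) + 0 = - 5 k^{2} + 0 = - 5 k^{2}$)
$1982 + P{\left(V{\left(-8 \right)} \right)} = 1982 - 5 \left(-4\right)^{2} = 1982 - 80 = 1902$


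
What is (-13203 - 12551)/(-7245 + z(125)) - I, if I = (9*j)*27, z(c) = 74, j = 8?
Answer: -13914670/7171 ≈ -1940.4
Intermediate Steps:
I = 1944 (I = (9*8)*27 = 72*27 = 1944)
(-13203 - 12551)/(-7245 + z(125)) - I = (-13203 - 12551)/(-7245 + 74) - 1*1944 = -25754/(-7171) - 1944 = -25754*(-1/7171) - 1944 = 25754/7171 - 1944 = -13914670/7171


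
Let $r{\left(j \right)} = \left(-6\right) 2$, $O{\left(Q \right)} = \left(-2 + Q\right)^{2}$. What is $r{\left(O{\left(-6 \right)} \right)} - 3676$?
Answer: $-3688$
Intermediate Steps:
$r{\left(j \right)} = -12$
$r{\left(O{\left(-6 \right)} \right)} - 3676 = -12 - 3676 = -3688$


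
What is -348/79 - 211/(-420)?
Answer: -129491/33180 ≈ -3.9027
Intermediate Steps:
-348/79 - 211/(-420) = -348*1/79 - 211*(-1/420) = -348/79 + 211/420 = -129491/33180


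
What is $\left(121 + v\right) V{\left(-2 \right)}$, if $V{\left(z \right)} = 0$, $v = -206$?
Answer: $0$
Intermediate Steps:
$\left(121 + v\right) V{\left(-2 \right)} = \left(121 - 206\right) 0 = \left(-85\right) 0 = 0$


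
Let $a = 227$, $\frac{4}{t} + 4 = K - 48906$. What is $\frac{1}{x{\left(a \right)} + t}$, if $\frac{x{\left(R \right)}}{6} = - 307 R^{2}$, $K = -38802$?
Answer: $- \frac{21928}{2081327213905} \approx -1.0536 \cdot 10^{-8}$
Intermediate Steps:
$t = - \frac{1}{21928}$ ($t = \frac{4}{-4 - 87708} = \frac{4}{-87712} = 4 \left(- \frac{1}{87712}\right) = - \frac{1}{21928} \approx -4.5604 \cdot 10^{-5}$)
$x{\left(R \right)} = - 1842 R^{2}$ ($x{\left(R \right)} = 6 \left(- 307 R^{2}\right) = - 1842 R^{2}$)
$\frac{1}{x{\left(a \right)} + t} = \frac{1}{- 1842 \cdot 227^{2} - \frac{1}{21928}} = \frac{1}{\left(-1842\right) 51529 - \frac{1}{21928}} = \frac{1}{-94916418 - \frac{1}{21928}} = \frac{1}{- \frac{2081327213905}{21928}} = - \frac{21928}{2081327213905}$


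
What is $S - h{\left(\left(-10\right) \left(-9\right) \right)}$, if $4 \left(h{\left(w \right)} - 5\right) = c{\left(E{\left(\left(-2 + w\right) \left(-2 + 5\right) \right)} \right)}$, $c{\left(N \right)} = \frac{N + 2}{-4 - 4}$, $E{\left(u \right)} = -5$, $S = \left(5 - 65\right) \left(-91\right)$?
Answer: $\frac{174557}{32} \approx 5454.9$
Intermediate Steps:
$S = 5460$ ($S = \left(-60\right) \left(-91\right) = 5460$)
$c{\left(N \right)} = - \frac{1}{4} - \frac{N}{8}$ ($c{\left(N \right)} = \frac{2 + N}{-8} = \left(2 + N\right) \left(- \frac{1}{8}\right) = - \frac{1}{4} - \frac{N}{8}$)
$h{\left(w \right)} = \frac{163}{32}$ ($h{\left(w \right)} = 5 + \frac{- \frac{1}{4} - - \frac{5}{8}}{4} = 5 + \frac{- \frac{1}{4} + \frac{5}{8}}{4} = 5 + \frac{1}{4} \cdot \frac{3}{8} = 5 + \frac{3}{32} = \frac{163}{32}$)
$S - h{\left(\left(-10\right) \left(-9\right) \right)} = 5460 - \frac{163}{32} = \frac{174557}{32}$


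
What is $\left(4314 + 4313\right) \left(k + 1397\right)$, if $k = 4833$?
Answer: $53746210$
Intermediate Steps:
$\left(4314 + 4313\right) \left(k + 1397\right) = \left(4314 + 4313\right) \left(4833 + 1397\right) = 8627 \cdot 6230 = 53746210$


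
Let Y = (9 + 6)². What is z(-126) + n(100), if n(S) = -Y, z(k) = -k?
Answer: -99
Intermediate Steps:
Y = 225 (Y = 15² = 225)
n(S) = -225 (n(S) = -1*225 = -225)
z(-126) + n(100) = -1*(-126) - 225 = 126 - 225 = -99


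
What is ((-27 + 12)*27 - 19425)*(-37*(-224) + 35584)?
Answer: -869981760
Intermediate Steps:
((-27 + 12)*27 - 19425)*(-37*(-224) + 35584) = (-15*27 - 19425)*(8288 + 35584) = (-405 - 19425)*43872 = -19830*43872 = -869981760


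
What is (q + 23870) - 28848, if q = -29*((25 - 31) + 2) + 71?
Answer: -4791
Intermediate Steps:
q = 187 (q = -29*(-6 + 2) + 71 = -29*(-4) + 71 = 116 + 71 = 187)
(q + 23870) - 28848 = (187 + 23870) - 28848 = 24057 - 28848 = -4791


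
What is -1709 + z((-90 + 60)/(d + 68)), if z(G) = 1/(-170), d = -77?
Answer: -290531/170 ≈ -1709.0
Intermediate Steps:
z(G) = -1/170
-1709 + z((-90 + 60)/(d + 68)) = -1709 - 1/170 = -290531/170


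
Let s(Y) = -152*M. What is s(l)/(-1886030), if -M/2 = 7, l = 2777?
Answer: -1064/943015 ≈ -0.0011283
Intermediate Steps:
M = -14 (M = -2*7 = -14)
s(Y) = 2128 (s(Y) = -152*(-14) = 2128)
s(l)/(-1886030) = 2128/(-1886030) = 2128*(-1/1886030) = -1064/943015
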